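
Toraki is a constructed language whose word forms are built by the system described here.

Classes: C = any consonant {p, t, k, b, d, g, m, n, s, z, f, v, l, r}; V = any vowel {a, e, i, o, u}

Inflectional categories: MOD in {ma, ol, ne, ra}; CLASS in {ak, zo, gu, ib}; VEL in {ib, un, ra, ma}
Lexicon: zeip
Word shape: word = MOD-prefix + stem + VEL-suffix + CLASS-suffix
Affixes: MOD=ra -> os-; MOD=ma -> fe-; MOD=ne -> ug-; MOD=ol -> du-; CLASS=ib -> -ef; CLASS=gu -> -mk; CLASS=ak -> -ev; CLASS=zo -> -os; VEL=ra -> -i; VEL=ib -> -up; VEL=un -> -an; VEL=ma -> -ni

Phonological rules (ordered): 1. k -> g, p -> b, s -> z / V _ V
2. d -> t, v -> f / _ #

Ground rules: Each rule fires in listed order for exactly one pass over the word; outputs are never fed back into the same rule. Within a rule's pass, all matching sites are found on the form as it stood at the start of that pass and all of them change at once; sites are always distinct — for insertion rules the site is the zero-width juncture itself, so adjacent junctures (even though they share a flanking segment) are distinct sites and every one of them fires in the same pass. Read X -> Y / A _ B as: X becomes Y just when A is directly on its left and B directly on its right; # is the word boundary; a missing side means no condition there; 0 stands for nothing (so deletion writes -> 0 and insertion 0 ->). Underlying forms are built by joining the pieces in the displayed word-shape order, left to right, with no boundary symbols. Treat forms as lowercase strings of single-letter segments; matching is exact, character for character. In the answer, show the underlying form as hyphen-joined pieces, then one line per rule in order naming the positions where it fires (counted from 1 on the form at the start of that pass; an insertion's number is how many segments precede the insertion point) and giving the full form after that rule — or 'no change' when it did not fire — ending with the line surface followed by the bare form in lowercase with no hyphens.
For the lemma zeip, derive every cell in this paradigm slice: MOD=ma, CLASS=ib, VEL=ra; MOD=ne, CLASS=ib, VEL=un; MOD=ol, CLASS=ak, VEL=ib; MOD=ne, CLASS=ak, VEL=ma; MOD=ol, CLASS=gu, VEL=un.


cell MOD=ma, CLASS=ib, VEL=ra:
underlying: fe-zeip-i-ef
1. k -> g, p -> b, s -> z / V _ V: fires at position(s) 6: fezeibief
2. d -> t, v -> f / _ #: no change
surface: fezeibief

cell MOD=ne, CLASS=ib, VEL=un:
underlying: ug-zeip-an-ef
1. k -> g, p -> b, s -> z / V _ V: fires at position(s) 6: ugzeibanef
2. d -> t, v -> f / _ #: no change
surface: ugzeibanef

cell MOD=ol, CLASS=ak, VEL=ib:
underlying: du-zeip-up-ev
1. k -> g, p -> b, s -> z / V _ V: fires at position(s) 6, 8: duzeibubev
2. d -> t, v -> f / _ #: fires at position(s) 10: duzeibubef
surface: duzeibubef

cell MOD=ne, CLASS=ak, VEL=ma:
underlying: ug-zeip-ni-ev
1. k -> g, p -> b, s -> z / V _ V: no change
2. d -> t, v -> f / _ #: fires at position(s) 10: ugzeipnief
surface: ugzeipnief

cell MOD=ol, CLASS=gu, VEL=un:
underlying: du-zeip-an-mk
1. k -> g, p -> b, s -> z / V _ V: fires at position(s) 6: duzeibanmk
2. d -> t, v -> f / _ #: no change
surface: duzeibanmk


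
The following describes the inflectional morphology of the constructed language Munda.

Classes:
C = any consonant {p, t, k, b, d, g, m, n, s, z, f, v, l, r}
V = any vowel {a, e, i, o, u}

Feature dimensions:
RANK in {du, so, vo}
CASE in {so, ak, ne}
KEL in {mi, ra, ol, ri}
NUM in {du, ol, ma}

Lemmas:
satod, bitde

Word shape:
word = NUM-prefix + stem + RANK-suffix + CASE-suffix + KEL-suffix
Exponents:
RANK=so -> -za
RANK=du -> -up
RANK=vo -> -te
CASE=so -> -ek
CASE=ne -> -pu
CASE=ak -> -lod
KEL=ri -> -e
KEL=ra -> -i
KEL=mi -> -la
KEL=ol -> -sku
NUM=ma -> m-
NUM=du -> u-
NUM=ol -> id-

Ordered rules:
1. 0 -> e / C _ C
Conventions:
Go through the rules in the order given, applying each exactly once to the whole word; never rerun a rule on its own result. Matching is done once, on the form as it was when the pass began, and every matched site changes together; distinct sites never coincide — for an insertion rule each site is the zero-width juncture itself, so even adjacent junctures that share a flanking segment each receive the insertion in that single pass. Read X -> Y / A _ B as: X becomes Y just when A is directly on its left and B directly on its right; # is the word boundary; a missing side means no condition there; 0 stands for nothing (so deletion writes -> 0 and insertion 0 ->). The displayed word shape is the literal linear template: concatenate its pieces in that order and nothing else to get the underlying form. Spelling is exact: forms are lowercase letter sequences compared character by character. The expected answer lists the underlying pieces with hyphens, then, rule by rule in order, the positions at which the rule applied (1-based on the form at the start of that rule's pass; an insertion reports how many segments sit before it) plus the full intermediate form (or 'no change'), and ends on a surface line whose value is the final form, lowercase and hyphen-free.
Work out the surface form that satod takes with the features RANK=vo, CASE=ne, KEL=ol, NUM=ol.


underlying: id-satod-te-pu-sku
1. 0 -> e / C _ C: inserts after position(s) 2, 7, 12: idesatodetepuseku
surface: idesatodetepuseku


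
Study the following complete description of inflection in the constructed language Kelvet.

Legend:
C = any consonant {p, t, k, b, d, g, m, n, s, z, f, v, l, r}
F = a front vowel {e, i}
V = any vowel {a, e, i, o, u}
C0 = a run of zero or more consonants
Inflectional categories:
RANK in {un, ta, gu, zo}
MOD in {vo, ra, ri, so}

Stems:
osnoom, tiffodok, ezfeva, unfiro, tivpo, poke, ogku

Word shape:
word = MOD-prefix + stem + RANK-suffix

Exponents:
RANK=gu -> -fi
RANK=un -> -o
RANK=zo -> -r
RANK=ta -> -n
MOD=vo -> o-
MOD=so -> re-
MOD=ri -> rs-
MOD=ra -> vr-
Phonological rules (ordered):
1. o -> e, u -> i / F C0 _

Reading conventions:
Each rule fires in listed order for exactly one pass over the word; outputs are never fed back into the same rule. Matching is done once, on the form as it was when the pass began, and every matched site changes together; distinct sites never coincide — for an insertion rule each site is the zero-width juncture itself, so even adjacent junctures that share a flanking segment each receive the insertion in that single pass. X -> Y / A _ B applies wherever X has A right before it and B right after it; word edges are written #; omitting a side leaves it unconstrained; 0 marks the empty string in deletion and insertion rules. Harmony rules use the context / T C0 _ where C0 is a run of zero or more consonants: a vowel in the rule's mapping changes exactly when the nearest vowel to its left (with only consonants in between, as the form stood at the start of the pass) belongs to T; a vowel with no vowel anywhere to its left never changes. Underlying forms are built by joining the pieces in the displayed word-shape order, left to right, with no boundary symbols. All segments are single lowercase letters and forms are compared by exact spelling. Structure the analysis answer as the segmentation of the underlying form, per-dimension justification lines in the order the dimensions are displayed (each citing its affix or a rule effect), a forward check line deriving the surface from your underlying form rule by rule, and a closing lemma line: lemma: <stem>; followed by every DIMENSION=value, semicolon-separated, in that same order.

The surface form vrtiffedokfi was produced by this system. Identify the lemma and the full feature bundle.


underlying: vr-tiffodok-fi
RANK=gu - signalled by the affix -fi
MOD=ra - signalled by the affix vr-
check: vrtiffodokfi -> vrtiffedokfi
lemma: tiffodok; RANK=gu; MOD=ra


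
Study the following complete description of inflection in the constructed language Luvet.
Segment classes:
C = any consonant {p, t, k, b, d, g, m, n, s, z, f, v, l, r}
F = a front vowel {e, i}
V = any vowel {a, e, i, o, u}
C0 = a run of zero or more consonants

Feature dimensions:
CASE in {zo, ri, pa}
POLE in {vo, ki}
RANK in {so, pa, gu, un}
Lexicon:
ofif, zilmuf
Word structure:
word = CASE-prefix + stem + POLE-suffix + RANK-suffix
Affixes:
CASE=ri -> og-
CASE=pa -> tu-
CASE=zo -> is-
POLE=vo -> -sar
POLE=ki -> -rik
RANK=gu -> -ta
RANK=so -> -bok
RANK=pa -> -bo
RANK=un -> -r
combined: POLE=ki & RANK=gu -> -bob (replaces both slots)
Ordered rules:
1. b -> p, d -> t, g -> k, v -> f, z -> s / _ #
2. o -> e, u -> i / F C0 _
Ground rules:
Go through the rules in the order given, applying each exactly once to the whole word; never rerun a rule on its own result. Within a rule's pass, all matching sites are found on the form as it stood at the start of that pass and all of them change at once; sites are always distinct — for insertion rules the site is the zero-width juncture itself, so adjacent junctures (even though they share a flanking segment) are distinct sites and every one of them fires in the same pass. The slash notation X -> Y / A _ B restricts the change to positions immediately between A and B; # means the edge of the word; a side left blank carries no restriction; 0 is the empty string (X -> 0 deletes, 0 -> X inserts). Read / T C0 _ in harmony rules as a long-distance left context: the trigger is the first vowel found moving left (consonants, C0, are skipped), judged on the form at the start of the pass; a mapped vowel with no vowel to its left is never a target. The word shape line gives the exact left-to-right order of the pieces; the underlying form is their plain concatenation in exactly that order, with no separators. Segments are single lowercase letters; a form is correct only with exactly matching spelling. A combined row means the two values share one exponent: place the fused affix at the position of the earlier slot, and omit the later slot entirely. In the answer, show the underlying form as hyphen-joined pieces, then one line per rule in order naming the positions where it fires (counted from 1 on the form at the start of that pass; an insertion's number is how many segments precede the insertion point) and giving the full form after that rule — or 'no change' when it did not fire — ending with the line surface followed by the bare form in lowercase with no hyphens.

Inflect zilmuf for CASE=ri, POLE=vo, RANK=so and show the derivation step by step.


underlying: og-zilmuf-sar-bok
1. b -> p, d -> t, g -> k, v -> f, z -> s / _ #: no change
2. o -> e, u -> i / F C0 _: fires at position(s) 7: ogzilmifsarbok
surface: ogzilmifsarbok


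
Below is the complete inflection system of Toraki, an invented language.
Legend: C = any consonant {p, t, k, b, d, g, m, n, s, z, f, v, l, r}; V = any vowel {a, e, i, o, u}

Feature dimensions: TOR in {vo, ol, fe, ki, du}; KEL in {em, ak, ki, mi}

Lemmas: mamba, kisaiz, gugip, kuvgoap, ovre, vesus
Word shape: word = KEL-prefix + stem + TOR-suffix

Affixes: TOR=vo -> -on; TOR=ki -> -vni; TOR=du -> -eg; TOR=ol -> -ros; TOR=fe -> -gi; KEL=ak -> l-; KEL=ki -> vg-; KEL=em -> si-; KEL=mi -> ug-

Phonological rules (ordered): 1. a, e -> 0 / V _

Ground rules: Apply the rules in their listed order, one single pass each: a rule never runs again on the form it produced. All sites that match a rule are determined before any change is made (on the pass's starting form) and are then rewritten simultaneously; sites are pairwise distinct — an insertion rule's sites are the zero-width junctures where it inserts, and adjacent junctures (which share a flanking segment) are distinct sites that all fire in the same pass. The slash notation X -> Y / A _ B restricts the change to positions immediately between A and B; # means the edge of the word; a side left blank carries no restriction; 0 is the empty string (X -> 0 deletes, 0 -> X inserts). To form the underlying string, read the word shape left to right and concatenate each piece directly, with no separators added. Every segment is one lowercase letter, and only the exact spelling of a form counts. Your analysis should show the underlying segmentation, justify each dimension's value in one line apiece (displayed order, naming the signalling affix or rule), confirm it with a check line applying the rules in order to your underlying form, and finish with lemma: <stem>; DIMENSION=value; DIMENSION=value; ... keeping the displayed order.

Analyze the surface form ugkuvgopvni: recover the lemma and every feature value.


underlying: ug-kuvgoap-vni
TOR=ki - signalled by the affix -vni
KEL=mi - signalled by the affix ug-
check: ugkuvgoapvni -> ugkuvgopvni
lemma: kuvgoap; TOR=ki; KEL=mi


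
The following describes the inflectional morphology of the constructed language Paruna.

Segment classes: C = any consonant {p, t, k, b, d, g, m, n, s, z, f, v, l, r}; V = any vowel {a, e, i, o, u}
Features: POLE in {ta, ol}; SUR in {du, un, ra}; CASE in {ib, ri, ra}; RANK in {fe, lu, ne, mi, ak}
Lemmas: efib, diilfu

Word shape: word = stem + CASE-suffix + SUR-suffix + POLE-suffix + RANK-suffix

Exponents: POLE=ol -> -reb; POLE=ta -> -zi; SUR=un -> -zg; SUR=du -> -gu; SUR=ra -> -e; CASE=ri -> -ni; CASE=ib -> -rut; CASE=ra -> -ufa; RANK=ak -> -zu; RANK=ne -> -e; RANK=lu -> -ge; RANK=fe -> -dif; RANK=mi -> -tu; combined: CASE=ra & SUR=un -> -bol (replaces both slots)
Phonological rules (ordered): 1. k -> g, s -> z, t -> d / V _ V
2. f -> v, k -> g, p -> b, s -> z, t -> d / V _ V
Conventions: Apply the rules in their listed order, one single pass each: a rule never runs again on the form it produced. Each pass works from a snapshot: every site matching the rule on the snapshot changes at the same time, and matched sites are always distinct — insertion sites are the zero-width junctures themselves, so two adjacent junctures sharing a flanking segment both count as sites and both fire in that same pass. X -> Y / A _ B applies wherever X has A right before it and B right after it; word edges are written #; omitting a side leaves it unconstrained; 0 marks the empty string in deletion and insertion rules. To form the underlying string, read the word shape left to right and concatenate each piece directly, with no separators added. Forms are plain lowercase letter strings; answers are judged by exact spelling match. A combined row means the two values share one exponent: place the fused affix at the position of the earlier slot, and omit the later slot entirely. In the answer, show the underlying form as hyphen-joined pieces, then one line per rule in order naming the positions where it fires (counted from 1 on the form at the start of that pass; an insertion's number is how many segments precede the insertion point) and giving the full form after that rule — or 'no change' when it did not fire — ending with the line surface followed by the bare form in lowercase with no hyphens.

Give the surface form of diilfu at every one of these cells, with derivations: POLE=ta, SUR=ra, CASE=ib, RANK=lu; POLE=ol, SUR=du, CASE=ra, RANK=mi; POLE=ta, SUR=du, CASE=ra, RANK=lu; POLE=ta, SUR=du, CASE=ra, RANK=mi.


cell POLE=ta, SUR=ra, CASE=ib, RANK=lu:
underlying: diilfu-rut-e-zi-ge
1. k -> g, s -> z, t -> d / V _ V: fires at position(s) 9: diilfurudezige
2. f -> v, k -> g, p -> b, s -> z, t -> d / V _ V: no change
surface: diilfurudezige

cell POLE=ol, SUR=du, CASE=ra, RANK=mi:
underlying: diilfu-ufa-gu-reb-tu
1. k -> g, s -> z, t -> d / V _ V: no change
2. f -> v, k -> g, p -> b, s -> z, t -> d / V _ V: fires at position(s) 8: diilfuuvagurebtu
surface: diilfuuvagurebtu

cell POLE=ta, SUR=du, CASE=ra, RANK=lu:
underlying: diilfu-ufa-gu-zi-ge
1. k -> g, s -> z, t -> d / V _ V: no change
2. f -> v, k -> g, p -> b, s -> z, t -> d / V _ V: fires at position(s) 8: diilfuuvaguzige
surface: diilfuuvaguzige

cell POLE=ta, SUR=du, CASE=ra, RANK=mi:
underlying: diilfu-ufa-gu-zi-tu
1. k -> g, s -> z, t -> d / V _ V: fires at position(s) 14: diilfuufaguzidu
2. f -> v, k -> g, p -> b, s -> z, t -> d / V _ V: fires at position(s) 8: diilfuuvaguzidu
surface: diilfuuvaguzidu


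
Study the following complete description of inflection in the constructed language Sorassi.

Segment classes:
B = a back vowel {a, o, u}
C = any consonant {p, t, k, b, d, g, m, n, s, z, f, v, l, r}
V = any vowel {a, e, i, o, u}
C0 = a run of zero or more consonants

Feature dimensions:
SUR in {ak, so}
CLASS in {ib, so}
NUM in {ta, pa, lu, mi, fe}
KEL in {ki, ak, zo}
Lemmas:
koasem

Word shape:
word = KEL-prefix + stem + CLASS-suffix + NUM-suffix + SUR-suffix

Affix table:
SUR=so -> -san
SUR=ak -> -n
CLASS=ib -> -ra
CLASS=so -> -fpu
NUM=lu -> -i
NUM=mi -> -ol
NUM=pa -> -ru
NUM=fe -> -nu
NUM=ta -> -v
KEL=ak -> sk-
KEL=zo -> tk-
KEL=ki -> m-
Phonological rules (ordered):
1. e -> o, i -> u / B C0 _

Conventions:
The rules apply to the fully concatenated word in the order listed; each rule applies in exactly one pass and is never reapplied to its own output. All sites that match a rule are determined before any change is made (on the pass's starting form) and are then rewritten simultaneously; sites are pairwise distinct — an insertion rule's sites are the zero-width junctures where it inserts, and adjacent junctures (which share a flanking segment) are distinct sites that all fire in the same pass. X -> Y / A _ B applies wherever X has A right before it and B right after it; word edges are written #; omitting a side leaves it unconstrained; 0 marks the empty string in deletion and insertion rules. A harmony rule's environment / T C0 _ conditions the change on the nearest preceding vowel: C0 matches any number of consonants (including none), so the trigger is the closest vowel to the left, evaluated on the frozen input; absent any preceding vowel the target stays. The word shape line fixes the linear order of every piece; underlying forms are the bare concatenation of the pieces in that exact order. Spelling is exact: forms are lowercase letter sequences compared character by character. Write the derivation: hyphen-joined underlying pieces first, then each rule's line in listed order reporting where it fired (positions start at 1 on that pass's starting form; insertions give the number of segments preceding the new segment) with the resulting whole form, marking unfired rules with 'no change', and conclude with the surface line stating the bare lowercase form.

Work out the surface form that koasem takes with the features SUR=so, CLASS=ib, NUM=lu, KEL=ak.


underlying: sk-koasem-ra-i-san
1. e -> o, i -> u / B C0 _: fires at position(s) 7, 11: skkoasomrausan
surface: skkoasomrausan


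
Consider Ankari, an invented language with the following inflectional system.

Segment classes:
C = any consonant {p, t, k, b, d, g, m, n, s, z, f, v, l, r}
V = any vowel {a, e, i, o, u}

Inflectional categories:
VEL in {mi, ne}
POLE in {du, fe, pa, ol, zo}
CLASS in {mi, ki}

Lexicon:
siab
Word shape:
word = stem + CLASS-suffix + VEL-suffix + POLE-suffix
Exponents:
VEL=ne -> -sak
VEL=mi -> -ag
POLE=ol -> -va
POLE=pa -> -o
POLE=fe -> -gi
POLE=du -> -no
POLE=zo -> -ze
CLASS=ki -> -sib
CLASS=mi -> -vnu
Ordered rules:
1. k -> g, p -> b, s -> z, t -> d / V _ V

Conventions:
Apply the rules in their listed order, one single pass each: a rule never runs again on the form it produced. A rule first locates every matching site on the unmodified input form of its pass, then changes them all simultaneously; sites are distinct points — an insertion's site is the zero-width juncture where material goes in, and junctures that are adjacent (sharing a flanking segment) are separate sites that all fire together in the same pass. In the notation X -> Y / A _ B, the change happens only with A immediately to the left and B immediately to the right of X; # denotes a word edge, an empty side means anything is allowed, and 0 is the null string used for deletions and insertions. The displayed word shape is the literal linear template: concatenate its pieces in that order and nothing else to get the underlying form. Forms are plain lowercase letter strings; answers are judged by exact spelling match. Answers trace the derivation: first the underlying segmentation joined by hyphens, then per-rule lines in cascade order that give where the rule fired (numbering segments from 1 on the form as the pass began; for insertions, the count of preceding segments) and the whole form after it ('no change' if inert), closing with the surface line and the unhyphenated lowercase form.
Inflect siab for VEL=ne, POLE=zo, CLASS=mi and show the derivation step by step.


underlying: siab-vnu-sak-ze
1. k -> g, p -> b, s -> z, t -> d / V _ V: fires at position(s) 8: siabvnuzakze
surface: siabvnuzakze


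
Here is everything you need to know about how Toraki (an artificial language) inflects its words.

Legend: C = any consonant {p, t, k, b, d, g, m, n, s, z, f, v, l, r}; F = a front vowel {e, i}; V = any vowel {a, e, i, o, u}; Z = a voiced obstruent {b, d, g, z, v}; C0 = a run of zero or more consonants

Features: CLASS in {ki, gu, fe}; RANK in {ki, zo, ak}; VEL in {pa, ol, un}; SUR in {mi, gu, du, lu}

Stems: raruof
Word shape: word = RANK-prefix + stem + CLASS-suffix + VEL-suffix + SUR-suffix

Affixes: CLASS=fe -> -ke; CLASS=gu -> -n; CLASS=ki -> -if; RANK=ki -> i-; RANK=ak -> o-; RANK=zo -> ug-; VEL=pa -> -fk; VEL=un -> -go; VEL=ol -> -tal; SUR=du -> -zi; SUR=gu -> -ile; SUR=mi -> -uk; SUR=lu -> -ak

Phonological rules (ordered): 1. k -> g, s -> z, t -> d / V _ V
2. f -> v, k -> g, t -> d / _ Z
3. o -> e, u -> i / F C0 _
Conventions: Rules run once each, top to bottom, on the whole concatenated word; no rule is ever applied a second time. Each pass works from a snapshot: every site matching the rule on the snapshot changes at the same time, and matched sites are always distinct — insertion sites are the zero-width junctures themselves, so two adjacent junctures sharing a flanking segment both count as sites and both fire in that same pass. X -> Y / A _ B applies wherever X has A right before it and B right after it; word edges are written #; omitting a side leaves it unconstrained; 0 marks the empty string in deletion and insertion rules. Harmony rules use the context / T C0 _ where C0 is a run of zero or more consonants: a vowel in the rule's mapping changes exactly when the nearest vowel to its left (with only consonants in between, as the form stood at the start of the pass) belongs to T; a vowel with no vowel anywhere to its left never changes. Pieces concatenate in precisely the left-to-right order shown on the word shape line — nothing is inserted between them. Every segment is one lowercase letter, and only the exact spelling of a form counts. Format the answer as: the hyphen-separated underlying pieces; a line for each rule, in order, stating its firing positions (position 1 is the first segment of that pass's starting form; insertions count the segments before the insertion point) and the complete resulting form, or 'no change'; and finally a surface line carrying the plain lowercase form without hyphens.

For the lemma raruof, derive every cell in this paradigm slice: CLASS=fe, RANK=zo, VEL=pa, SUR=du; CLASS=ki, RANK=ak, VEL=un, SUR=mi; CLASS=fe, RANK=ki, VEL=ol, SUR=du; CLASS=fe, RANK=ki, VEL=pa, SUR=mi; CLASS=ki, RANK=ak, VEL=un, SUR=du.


cell CLASS=fe, RANK=zo, VEL=pa, SUR=du:
underlying: ug-raruof-ke-fk-zi
1. k -> g, s -> z, t -> d / V _ V: no change
2. f -> v, k -> g, t -> d / _ Z: fires at position(s) 12: ugraruofkefgzi
3. o -> e, u -> i / F C0 _: no change
surface: ugraruofkefgzi

cell CLASS=ki, RANK=ak, VEL=un, SUR=mi:
underlying: o-raruof-if-go-uk
1. k -> g, s -> z, t -> d / V _ V: no change
2. f -> v, k -> g, t -> d / _ Z: fires at position(s) 9: oraruofivgouk
3. o -> e, u -> i / F C0 _: fires at position(s) 11: oraruofivgeuk
surface: oraruofivgeuk

cell CLASS=fe, RANK=ki, VEL=ol, SUR=du:
underlying: i-raruof-ke-tal-zi
1. k -> g, s -> z, t -> d / V _ V: fires at position(s) 10: iraruofkedalzi
2. f -> v, k -> g, t -> d / _ Z: no change
3. o -> e, u -> i / F C0 _: no change
surface: iraruofkedalzi

cell CLASS=fe, RANK=ki, VEL=pa, SUR=mi:
underlying: i-raruof-ke-fk-uk
1. k -> g, s -> z, t -> d / V _ V: no change
2. f -> v, k -> g, t -> d / _ Z: no change
3. o -> e, u -> i / F C0 _: fires at position(s) 12: iraruofkefkik
surface: iraruofkefkik

cell CLASS=ki, RANK=ak, VEL=un, SUR=du:
underlying: o-raruof-if-go-zi
1. k -> g, s -> z, t -> d / V _ V: no change
2. f -> v, k -> g, t -> d / _ Z: fires at position(s) 9: oraruofivgozi
3. o -> e, u -> i / F C0 _: fires at position(s) 11: oraruofivgezi
surface: oraruofivgezi


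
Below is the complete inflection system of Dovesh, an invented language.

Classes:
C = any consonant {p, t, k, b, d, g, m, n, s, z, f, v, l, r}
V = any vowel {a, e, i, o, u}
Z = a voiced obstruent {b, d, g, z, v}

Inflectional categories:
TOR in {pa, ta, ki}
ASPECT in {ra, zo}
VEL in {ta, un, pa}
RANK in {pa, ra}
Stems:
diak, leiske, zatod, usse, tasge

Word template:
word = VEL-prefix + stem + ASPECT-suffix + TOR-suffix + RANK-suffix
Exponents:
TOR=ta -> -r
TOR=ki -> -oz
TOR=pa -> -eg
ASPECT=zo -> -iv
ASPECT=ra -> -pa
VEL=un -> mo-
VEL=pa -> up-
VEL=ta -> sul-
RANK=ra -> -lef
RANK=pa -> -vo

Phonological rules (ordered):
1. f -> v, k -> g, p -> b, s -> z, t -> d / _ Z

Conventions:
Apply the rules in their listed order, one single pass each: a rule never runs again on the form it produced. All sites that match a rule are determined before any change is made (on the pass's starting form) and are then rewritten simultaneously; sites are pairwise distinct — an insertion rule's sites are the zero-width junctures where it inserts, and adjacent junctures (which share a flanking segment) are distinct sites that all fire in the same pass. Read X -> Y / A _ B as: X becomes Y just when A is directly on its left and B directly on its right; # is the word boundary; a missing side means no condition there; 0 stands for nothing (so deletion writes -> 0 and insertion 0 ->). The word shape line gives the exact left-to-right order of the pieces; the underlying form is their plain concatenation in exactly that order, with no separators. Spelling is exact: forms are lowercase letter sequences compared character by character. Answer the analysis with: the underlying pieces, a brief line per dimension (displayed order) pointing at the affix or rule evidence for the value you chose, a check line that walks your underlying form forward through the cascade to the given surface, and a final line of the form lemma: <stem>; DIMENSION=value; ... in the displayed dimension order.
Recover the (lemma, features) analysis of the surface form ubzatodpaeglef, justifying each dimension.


underlying: up-zatod-pa-eg-lef
TOR=pa - signalled by the affix -eg
ASPECT=ra - signalled by the affix -pa
VEL=pa - signalled by the affix up-
RANK=ra - signalled by the affix -lef
check: upzatodpaeglef -> ubzatodpaeglef
lemma: zatod; TOR=pa; ASPECT=ra; VEL=pa; RANK=ra


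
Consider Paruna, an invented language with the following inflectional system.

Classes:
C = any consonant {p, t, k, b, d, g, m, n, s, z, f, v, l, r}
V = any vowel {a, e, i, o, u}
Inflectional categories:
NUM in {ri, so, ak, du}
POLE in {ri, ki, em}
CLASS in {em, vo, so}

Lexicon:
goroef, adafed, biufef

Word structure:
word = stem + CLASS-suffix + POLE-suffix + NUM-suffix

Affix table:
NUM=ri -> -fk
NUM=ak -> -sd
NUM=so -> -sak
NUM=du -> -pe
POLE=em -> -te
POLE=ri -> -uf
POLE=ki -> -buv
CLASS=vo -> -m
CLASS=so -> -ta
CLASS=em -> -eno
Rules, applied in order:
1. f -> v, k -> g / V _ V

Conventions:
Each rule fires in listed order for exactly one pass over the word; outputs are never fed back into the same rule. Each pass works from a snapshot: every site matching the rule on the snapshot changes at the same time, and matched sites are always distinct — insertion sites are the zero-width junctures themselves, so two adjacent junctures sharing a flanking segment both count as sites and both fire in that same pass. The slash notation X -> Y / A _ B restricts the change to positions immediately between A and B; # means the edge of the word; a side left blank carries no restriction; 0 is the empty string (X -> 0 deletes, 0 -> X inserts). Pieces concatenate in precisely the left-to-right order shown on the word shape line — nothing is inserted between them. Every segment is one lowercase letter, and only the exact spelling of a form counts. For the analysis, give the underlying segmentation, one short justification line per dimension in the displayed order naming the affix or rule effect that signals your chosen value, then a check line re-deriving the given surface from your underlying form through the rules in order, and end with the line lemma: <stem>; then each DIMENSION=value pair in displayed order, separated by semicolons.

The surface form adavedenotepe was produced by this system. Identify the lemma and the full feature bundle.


underlying: adafed-eno-te-pe
NUM=du - signalled by the affix -pe
POLE=em - signalled by the affix -te
CLASS=em - signalled by the affix -eno
check: adafedenotepe -> adavedenotepe
lemma: adafed; NUM=du; POLE=em; CLASS=em


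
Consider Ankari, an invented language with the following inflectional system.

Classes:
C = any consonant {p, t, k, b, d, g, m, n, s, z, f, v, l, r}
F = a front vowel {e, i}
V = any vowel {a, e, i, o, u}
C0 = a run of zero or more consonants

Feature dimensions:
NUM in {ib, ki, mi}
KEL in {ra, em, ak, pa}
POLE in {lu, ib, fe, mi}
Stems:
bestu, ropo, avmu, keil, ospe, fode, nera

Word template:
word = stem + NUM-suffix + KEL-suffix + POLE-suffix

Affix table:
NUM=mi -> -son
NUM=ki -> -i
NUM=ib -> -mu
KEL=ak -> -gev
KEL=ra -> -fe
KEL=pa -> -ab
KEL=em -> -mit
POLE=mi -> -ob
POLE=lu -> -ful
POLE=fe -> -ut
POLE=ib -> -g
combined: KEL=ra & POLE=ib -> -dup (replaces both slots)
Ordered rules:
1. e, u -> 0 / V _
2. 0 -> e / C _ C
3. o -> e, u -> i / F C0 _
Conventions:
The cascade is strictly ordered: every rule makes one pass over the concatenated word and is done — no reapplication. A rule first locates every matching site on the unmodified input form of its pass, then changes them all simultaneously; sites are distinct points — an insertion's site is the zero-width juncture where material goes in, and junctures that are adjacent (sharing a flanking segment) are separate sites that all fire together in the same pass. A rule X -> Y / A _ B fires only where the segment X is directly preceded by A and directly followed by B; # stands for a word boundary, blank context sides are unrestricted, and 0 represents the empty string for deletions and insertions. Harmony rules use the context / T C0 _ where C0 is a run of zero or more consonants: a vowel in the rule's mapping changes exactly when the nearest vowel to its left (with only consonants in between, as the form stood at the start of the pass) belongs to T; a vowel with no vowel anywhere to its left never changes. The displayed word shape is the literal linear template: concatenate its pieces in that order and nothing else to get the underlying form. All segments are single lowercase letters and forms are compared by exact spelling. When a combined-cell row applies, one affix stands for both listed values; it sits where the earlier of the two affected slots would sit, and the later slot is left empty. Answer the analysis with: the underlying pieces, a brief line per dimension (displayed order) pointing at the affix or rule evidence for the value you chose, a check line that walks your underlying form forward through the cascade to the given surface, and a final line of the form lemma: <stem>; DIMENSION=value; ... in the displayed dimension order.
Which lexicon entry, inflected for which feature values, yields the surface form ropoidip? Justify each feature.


underlying: ropo-i-dup
NUM=ki - signalled by the affix -i
KEL=ra - signalled by the combined affix row
POLE=ib - signalled by the combined affix row
check: ropoidup -> ropoidup -> ropoidup -> ropoidip
lemma: ropo; NUM=ki; KEL=ra; POLE=ib


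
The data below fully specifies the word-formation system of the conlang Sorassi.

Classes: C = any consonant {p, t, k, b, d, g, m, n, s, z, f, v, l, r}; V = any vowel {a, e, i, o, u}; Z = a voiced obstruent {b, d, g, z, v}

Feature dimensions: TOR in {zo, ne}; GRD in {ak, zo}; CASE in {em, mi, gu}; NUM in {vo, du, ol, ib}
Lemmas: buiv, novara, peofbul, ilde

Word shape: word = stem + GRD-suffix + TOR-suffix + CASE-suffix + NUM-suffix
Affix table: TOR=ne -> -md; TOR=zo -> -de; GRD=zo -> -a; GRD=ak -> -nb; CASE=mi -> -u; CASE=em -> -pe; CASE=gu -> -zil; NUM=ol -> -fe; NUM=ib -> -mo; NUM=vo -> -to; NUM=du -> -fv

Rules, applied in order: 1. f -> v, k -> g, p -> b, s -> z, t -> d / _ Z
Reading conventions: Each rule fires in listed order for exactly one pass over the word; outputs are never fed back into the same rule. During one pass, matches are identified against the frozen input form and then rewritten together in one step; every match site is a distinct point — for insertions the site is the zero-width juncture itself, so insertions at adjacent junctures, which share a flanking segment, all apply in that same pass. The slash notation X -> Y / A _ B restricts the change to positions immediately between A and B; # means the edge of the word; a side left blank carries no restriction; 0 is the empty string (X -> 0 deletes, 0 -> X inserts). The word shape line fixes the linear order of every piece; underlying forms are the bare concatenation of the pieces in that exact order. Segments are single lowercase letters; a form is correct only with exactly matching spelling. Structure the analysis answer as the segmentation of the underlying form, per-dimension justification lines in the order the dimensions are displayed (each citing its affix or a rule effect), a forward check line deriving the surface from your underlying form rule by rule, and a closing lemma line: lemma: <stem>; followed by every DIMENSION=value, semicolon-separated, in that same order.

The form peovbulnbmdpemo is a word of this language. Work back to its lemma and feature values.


underlying: peofbul-nb-md-pe-mo
TOR=ne - signalled by the affix -md
GRD=ak - signalled by the affix -nb
CASE=em - signalled by the affix -pe
NUM=ib - signalled by the affix -mo
check: peofbulnbmdpemo -> peovbulnbmdpemo
lemma: peofbul; TOR=ne; GRD=ak; CASE=em; NUM=ib


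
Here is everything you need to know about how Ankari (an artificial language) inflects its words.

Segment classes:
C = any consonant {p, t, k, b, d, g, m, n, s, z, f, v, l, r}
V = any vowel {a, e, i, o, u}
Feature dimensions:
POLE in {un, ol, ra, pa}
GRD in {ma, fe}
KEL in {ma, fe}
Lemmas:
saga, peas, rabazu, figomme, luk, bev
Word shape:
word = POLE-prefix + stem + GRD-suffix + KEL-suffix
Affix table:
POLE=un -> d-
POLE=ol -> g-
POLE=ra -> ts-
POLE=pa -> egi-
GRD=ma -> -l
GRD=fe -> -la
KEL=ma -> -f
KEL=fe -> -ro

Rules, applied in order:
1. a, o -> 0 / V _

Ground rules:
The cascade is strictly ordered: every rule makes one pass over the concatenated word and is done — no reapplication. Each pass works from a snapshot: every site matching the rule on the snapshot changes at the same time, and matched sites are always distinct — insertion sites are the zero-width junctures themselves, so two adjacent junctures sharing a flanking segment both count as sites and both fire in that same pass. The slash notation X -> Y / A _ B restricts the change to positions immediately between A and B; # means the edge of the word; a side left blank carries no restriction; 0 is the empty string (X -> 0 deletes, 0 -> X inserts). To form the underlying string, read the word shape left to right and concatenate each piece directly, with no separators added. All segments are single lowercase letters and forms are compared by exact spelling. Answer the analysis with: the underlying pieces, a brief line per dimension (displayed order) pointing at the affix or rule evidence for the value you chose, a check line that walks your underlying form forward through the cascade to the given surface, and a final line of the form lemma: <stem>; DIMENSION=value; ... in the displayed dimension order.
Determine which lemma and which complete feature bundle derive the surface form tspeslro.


underlying: ts-peas-l-ro
POLE=ra - signalled by the affix ts-
GRD=ma - signalled by the affix -l
KEL=fe - signalled by the affix -ro
check: tspeaslro -> tspeslro
lemma: peas; POLE=ra; GRD=ma; KEL=fe


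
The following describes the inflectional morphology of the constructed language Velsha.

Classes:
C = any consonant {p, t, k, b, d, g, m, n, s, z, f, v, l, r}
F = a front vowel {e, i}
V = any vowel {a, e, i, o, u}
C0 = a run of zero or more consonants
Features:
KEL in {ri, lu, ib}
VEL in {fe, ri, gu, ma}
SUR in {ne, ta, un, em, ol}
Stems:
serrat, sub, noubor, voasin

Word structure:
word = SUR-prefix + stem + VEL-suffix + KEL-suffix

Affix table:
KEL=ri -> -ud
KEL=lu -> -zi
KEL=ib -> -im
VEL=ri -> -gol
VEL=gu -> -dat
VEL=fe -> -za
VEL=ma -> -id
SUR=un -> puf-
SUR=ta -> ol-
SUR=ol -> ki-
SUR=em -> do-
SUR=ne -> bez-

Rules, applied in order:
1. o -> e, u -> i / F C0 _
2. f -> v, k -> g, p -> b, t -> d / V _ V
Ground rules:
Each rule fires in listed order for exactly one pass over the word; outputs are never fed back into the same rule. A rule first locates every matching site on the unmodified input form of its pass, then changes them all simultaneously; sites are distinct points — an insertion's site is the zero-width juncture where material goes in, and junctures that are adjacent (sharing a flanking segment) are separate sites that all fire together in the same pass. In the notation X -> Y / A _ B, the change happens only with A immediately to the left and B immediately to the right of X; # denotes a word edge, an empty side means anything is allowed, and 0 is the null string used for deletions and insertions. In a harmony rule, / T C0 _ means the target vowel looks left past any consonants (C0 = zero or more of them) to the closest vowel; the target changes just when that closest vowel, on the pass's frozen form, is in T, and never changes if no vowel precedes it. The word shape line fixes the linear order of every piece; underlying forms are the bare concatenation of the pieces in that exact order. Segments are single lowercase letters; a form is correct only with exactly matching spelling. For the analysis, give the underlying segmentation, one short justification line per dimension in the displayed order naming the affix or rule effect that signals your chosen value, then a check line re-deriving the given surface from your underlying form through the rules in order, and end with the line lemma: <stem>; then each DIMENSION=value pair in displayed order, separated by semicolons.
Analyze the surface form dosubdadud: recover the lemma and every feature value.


underlying: do-sub-dat-ud
KEL=ri - signalled by the affix -ud
VEL=gu - signalled by the affix -dat
SUR=em - signalled by the affix do-
check: dosubdatud -> dosubdatud -> dosubdadud
lemma: sub; KEL=ri; VEL=gu; SUR=em


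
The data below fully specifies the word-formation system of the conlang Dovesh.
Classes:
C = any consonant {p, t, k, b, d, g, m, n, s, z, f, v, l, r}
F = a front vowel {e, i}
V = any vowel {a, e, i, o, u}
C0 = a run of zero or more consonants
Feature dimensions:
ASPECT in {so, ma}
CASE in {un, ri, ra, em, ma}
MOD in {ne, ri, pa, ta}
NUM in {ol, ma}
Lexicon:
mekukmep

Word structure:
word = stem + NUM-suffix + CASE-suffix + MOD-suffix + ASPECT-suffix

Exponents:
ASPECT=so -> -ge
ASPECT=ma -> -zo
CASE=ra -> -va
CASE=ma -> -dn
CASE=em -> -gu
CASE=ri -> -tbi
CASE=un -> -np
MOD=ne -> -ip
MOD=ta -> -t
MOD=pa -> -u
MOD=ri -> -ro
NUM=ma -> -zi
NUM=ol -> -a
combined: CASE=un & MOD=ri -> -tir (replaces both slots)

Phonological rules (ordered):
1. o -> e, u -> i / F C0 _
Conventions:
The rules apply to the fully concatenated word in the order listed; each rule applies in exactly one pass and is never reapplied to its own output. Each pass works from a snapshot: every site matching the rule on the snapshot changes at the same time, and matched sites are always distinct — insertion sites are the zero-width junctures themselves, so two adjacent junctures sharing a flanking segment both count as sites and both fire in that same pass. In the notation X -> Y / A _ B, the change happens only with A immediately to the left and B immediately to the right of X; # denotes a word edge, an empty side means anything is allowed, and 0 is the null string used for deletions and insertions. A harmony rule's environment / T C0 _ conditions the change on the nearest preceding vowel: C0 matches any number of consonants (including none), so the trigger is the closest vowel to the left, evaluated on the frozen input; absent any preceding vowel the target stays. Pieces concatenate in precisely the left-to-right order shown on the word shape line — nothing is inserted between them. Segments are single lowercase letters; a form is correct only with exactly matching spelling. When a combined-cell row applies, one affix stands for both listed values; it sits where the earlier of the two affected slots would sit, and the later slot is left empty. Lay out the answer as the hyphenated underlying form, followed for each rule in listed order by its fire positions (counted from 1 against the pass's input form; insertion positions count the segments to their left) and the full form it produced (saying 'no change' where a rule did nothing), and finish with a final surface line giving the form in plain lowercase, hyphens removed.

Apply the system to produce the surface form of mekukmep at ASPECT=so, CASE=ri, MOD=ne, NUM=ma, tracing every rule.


underlying: mekukmep-zi-tbi-ip-ge
1. o -> e, u -> i / F C0 _: fires at position(s) 4: mekikmepzitbiipge
surface: mekikmepzitbiipge
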